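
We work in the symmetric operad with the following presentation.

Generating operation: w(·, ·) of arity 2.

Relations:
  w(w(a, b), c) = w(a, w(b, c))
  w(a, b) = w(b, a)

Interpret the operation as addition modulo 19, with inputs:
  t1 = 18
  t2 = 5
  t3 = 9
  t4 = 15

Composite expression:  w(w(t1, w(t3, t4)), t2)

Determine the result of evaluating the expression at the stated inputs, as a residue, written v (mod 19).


9 (mod 19)

w(t3, t4) = 5
w(t1, w(t3, t4)) = 4
w(w(t1, w(t3, t4)), t2) = 9


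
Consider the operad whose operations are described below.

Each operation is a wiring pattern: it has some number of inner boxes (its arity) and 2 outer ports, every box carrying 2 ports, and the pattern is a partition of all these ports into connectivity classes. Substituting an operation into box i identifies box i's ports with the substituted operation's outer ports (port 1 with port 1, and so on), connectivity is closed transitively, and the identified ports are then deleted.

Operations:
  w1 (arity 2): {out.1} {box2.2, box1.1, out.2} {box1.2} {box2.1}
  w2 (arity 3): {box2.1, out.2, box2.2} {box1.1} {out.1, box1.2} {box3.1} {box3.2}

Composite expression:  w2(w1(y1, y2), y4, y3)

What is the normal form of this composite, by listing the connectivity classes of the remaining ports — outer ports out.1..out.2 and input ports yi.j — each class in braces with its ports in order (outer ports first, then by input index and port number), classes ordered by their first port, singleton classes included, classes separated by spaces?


{out.1, y1.1, y2.2} {out.2, y4.1, y4.2} {y1.2} {y2.1} {y3.1} {y3.2}

Treat the ports identified at w2 as solder joints: merge, then drop.
the subtree at w1 composes to {out.1} {out.2, y1.1, y2.2} {y1.2} {y2.1} on (y1, y2); out.j = own outer ports
the subtree at w2 composes to {out.1, y1.1, y2.2} {out.2, y4.1, y4.2} {y1.2} {y2.1} {y3.1} {y3.2} on (y1, y2, y4, y3); out.j = own outer ports


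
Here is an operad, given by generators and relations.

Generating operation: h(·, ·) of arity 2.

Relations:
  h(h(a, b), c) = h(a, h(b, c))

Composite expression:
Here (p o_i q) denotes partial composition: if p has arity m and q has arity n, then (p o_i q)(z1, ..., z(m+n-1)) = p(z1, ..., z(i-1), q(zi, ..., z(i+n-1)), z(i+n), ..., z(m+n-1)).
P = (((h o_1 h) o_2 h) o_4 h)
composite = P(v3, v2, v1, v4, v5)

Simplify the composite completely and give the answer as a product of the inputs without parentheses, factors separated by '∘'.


v3 ∘ v2 ∘ v1 ∘ v4 ∘ v5


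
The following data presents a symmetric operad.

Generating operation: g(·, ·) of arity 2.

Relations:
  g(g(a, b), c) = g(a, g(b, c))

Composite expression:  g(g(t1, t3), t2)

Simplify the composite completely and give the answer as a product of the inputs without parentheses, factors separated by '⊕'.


t1 ⊕ t3 ⊕ t2

Associativity of g dissolves the nesting; only the t-input order survives.
g(t1, t3) reduces to t1 ⊕ t3
g(g(t1, t3), t2) reduces to t1 ⊕ t3 ⊕ t2


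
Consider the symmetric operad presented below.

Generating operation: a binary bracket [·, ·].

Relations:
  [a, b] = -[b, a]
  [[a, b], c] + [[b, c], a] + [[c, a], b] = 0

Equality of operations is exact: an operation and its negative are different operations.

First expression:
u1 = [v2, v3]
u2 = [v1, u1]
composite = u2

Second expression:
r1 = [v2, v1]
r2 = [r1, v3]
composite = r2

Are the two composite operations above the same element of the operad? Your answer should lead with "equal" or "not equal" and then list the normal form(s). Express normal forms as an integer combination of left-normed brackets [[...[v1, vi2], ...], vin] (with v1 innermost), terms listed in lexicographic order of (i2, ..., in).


not equal; the first gives [[v1, v2], v3] - [[v1, v3], v2] and the second -[[v1, v2], v3]

Reducing the first expression gives [[v1, v2], v3] - [[v1, v3], v2]
Reducing the second expression gives -[[v1, v2], v3]
Different reductions; not equal.


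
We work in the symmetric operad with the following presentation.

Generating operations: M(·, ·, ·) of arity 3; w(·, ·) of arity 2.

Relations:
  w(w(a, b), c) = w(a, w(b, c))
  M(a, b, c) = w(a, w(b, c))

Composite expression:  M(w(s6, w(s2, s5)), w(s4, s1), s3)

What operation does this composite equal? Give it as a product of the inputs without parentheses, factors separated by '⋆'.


Associativity of M dissolves the nesting; only the s-input order survives.
w(s2, s5) flattens to s2 ⋆ s5
w(s6, w(s2, s5)) flattens to s6 ⋆ s2 ⋆ s5
w(s4, s1) flattens to s4 ⋆ s1
M(w(s6, w(s2, s5)), w(s4, s1), s3) flattens to s6 ⋆ s2 ⋆ s5 ⋆ s4 ⋆ s1 ⋆ s3

s6 ⋆ s2 ⋆ s5 ⋆ s4 ⋆ s1 ⋆ s3


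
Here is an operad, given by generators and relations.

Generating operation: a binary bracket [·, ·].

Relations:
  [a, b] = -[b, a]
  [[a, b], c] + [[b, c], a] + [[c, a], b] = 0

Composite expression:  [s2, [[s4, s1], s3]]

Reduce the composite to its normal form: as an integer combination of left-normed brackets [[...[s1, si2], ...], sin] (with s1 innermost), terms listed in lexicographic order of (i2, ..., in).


[[[s1, s4], s3], s2]

Expand each bracket as ab - ba; the s1-initial words give the coefficients.
Composite bracket: [s2, [[s4, s1], s3]]
The bracket unfolds into 8 signed words via [a, b] = ab - ba (2^3 = 8).
Only words starting with s1 matter:
  the word s1s4s3s2 carries sign +1 and contributes +[[[s1, s4], s3], s2]


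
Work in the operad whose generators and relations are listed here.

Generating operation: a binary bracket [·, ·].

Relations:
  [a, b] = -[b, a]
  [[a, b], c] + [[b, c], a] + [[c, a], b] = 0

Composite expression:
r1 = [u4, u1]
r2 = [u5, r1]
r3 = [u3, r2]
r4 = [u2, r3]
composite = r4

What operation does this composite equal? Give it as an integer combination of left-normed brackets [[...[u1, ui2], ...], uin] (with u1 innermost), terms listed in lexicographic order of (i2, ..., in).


In the tensor algebra, words opening u1 carry the u1-anchored form.
Composite bracket: [u2, [u3, [u5, [u4, u1]]]]
Applying ab - ba throughout gives 16 signed words (2^4 = 16).
Only words starting with u1 matter:
  sign of u1u4u5u3u2 is +1, so it contributes +[[[[u1, u4], u5], u3], u2]

[[[[u1, u4], u5], u3], u2]


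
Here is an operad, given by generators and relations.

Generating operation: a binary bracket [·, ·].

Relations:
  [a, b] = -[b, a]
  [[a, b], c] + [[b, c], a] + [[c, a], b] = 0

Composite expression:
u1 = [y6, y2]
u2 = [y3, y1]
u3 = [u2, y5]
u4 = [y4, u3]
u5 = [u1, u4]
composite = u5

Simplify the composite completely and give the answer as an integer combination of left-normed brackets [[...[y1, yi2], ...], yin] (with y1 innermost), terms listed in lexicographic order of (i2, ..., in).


[[[[[y1, y3], y5], y4], y2], y6] - [[[[[y1, y3], y5], y4], y6], y2]


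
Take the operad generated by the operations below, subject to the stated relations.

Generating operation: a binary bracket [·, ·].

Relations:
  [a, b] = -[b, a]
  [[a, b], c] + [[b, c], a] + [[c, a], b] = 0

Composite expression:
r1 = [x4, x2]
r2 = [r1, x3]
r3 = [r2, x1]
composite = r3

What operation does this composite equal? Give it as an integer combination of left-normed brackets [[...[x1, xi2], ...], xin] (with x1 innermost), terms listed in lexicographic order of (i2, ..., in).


A multilinear Lie element is pinned by x1-initial words (x1 innermost).
Composite bracket: [[[x4, x2], x3], x1]
Full expansion: 8 signed words from ab - ba (2^3 = 8).
Keep just the words that open with x1:
  x1x2x4x3 (sign +1) contributes +[[[x1, x2], x4], x3]
  x1x3x2x4 (sign -1) contributes -[[[x1, x3], x2], x4]
  x1x3x4x2 (sign +1) contributes +[[[x1, x3], x4], x2]
  x1x4x2x3 (sign -1) contributes -[[[x1, x4], x2], x3]

[[[x1, x2], x4], x3] - [[[x1, x3], x2], x4] + [[[x1, x3], x4], x2] - [[[x1, x4], x2], x3]


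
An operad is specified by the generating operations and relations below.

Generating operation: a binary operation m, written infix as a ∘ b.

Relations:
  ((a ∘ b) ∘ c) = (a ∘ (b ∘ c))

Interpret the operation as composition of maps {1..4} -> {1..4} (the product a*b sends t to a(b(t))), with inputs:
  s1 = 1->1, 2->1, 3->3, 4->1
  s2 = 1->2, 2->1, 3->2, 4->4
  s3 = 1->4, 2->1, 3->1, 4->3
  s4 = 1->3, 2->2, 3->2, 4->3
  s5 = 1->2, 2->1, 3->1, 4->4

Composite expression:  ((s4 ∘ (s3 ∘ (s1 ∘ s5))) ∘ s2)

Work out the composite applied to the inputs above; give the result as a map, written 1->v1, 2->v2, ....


(s1 ∘ s5) = 1->1, 2->1, 3->1, 4->1
(s3 ∘ (s1 ∘ s5)) = 1->4, 2->4, 3->4, 4->4
(s4 ∘ (s3 ∘ (s1 ∘ s5))) = 1->3, 2->3, 3->3, 4->3
((s4 ∘ (s3 ∘ (s1 ∘ s5))) ∘ s2) = 1->3, 2->3, 3->3, 4->3

1->3, 2->3, 3->3, 4->3


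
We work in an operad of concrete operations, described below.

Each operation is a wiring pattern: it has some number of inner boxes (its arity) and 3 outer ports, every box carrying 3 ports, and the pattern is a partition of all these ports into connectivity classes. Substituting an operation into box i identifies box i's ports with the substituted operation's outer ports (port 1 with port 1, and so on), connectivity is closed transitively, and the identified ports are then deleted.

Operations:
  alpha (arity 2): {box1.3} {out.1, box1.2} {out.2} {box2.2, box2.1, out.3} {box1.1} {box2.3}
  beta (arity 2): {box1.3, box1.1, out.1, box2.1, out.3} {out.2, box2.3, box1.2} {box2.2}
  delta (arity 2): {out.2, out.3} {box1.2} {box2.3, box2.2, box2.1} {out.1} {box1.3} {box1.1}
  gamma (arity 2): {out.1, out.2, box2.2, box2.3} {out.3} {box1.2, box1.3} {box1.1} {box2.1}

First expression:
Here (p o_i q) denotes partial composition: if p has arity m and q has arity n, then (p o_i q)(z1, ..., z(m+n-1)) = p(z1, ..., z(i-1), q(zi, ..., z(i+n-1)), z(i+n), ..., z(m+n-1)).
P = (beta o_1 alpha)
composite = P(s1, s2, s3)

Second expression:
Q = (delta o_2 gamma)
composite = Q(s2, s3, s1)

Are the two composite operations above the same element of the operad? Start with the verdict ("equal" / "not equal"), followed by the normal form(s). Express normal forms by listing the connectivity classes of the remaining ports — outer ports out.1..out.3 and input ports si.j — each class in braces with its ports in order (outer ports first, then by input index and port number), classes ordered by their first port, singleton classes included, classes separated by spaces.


The first expression reduces to {out.1, out.3, s1.2, s2.1, s2.2, s3.1} {out.2, s3.3} {s1.1} {s1.3} {s2.3} {s3.2}
The second expression reduces to {out.1} {out.2, out.3} {s1.1} {s1.2, s1.3} {s2.1} {s2.2} {s2.3} {s3.1} {s3.2, s3.3}
No match — not equal.

not equal: they reduce to {out.1, out.3, s1.2, s2.1, s2.2, s3.1} {out.2, s3.3} {s1.1} {s1.3} {s2.3} {s3.2} and {out.1} {out.2, out.3} {s1.1} {s1.2, s1.3} {s2.1} {s2.2} {s2.3} {s3.1} {s3.2, s3.3}


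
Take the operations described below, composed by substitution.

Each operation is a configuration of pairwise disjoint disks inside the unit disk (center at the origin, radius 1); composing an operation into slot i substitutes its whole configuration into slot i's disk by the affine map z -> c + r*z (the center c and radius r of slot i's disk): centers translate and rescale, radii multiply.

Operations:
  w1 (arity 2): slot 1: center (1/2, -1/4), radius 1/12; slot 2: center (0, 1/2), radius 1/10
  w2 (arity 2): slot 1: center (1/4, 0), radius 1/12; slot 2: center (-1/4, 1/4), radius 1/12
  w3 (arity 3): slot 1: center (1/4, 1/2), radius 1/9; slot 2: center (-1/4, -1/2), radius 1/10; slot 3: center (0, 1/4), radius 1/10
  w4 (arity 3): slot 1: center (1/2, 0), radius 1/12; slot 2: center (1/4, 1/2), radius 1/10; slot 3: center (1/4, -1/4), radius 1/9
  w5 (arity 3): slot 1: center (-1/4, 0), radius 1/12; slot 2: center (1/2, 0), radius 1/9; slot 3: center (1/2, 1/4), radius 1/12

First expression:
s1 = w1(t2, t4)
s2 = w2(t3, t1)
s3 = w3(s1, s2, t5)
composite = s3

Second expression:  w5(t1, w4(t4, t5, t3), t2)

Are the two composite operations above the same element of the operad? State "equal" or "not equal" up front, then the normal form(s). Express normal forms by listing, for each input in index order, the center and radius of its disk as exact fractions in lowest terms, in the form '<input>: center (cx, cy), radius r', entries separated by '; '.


not equal — first t1: center (-11/40, -19/40), radius 1/120; t2: center (11/36, 17/36), radius 1/108; t3: center (-9/40, -1/2), radius 1/120; t4: center (1/4, 5/9), radius 1/90; t5: center (0, 1/4), radius 1/10, second t1: center (-1/4, 0), radius 1/12; t2: center (1/2, 1/4), radius 1/12; t3: center (19/36, -1/36), radius 1/81; t4: center (5/9, 0), radius 1/108; t5: center (19/36, 1/18), radius 1/90

The first expression reduces to t1: center (-11/40, -19/40), radius 1/120; t2: center (11/36, 17/36), radius 1/108; t3: center (-9/40, -1/2), radius 1/120; t4: center (1/4, 5/9), radius 1/90; t5: center (0, 1/4), radius 1/10
The second expression reduces to t1: center (-1/4, 0), radius 1/12; t2: center (1/2, 1/4), radius 1/12; t3: center (19/36, -1/36), radius 1/81; t4: center (5/9, 0), radius 1/108; t5: center (19/36, 1/18), radius 1/90
Different reductions; not equal.


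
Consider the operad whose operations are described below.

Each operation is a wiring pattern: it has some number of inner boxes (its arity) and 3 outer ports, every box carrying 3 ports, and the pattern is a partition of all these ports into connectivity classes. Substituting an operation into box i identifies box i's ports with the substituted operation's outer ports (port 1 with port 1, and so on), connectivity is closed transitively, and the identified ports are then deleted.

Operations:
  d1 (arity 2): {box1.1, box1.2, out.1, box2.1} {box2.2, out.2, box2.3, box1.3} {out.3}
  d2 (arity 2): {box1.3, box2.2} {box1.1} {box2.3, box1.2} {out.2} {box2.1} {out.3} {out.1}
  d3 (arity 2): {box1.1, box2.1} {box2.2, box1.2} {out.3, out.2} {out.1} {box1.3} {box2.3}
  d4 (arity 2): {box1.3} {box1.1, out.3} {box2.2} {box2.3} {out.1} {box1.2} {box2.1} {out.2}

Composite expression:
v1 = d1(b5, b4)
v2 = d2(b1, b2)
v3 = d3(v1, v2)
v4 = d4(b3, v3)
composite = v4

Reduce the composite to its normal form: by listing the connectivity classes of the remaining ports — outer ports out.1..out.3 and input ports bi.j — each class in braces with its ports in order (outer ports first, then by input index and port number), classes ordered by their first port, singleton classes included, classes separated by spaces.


{out.1} {out.2} {out.3, b3.1} {b1.1} {b1.2, b2.3} {b1.3, b2.2} {b2.1} {b3.2} {b3.3} {b4.1, b5.1, b5.2} {b4.2, b4.3, b5.3}

Treat the ports identified at d4 as solder joints: merge, then drop.
composing d1 on (b5, b4), with out.j its own outer ports: {out.1, b4.1, b5.1, b5.2} {out.2, b4.2, b4.3, b5.3} {out.3}
composing d2 on (b1, b2), with out.j its own outer ports: {out.1} {out.2} {out.3} {b1.1} {b1.2, b2.3} {b1.3, b2.2} {b2.1}
composing d3 on (b5, b4, b1, b2), with out.j its own outer ports: {out.1} {out.2, out.3} {b1.1} {b1.2, b2.3} {b1.3, b2.2} {b2.1} {b4.1, b5.1, b5.2} {b4.2, b4.3, b5.3}
composing d4 on (b3, b5, b4, b1, b2), with out.j its own outer ports: {out.1} {out.2} {out.3, b3.1} {b1.1} {b1.2, b2.3} {b1.3, b2.2} {b2.1} {b3.2} {b3.3} {b4.1, b5.1, b5.2} {b4.2, b4.3, b5.3}


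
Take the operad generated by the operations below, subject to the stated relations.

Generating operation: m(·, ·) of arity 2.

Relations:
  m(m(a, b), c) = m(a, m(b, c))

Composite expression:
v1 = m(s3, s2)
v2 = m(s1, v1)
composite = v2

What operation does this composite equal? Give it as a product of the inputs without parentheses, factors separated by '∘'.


Every regrouping of m is equal, so read the s-inputs in written order.
m(s3, s2) reduces to s3 ∘ s2
m(s1, m(s3, s2)) reduces to s1 ∘ s3 ∘ s2

s1 ∘ s3 ∘ s2


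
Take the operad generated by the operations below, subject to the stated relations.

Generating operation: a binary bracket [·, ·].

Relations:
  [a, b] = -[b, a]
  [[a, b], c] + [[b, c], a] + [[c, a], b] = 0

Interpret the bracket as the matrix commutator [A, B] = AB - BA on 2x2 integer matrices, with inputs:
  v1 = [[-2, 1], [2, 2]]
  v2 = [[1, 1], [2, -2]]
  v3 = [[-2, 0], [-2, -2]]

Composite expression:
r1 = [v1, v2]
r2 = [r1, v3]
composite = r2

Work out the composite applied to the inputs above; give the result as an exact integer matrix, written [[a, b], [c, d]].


[[14, 0], [0, -14]]

[v1, v2] = [[0, -7], [14, 0]]
[[v1, v2], v3] = [[14, 0], [0, -14]]


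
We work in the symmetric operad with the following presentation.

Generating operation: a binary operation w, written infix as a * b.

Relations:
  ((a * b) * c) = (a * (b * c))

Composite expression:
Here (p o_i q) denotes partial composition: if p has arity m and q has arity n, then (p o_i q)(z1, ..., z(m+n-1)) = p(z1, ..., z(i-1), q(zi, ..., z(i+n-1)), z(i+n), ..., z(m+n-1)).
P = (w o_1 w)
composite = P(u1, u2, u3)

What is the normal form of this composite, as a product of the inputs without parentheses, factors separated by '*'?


Key point: w is associative — brackets drop, the u-order remains.
(u1 * u2) unparenthesizes to u1 * u2
((u1 * u2) * u3) unparenthesizes to u1 * u2 * u3

u1 * u2 * u3


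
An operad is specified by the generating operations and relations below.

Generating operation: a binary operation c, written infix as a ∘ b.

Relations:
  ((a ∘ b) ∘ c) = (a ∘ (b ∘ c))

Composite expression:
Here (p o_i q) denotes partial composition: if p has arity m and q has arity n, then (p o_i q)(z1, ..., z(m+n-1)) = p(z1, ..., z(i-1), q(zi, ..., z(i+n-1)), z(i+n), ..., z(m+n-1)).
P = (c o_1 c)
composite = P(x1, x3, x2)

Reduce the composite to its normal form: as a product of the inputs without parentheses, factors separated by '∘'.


The c-tree's shape is irrelevant; the x-reading-order decides.
(x1 ∘ x3) linearizes to x1 ∘ x3
((x1 ∘ x3) ∘ x2) linearizes to x1 ∘ x3 ∘ x2

x1 ∘ x3 ∘ x2


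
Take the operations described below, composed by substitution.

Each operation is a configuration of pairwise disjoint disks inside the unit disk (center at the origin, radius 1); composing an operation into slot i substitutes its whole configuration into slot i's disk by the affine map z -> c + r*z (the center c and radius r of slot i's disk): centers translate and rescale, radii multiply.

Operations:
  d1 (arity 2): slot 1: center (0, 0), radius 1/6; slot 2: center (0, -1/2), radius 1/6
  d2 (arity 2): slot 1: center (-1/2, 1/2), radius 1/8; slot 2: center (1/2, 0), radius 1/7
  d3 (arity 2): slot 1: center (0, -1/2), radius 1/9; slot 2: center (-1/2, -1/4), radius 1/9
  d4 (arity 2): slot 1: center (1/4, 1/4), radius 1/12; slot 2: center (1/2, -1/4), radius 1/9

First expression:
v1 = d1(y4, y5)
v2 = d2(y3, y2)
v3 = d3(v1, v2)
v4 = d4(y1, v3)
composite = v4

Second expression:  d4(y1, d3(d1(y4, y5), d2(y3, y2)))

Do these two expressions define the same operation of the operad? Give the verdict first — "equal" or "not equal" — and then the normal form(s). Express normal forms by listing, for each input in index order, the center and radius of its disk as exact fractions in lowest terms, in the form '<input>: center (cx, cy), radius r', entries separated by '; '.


equal; both compose to y1: center (1/4, 1/4), radius 1/12; y2: center (73/162, -5/18), radius 1/567; y3: center (71/162, -22/81), radius 1/648; y4: center (1/2, -11/36), radius 1/486; y5: center (1/2, -101/324), radius 1/486


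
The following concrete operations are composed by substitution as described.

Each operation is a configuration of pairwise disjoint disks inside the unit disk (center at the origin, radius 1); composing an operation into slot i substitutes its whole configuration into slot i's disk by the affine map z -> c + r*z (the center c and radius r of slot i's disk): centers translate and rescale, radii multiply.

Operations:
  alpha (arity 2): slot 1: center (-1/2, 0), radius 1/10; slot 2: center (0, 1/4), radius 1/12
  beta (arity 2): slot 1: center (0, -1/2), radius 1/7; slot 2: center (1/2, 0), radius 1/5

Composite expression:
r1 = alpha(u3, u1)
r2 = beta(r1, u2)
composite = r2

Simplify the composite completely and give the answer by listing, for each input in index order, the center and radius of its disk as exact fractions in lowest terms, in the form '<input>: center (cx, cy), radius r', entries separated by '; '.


u1: center (0, -13/28), radius 1/84; u2: center (1/2, 0), radius 1/5; u3: center (-1/14, -1/2), radius 1/70

Nesting under beta composes maps z -> c + r*z down each u-path.
tracing u3 down its 2-map path: center (-1/14, -1/2), radius 1/70
tracing u1 down its 2-map path: center (0, -13/28), radius 1/84
tracing u2 down its 1-map path: center (1/2, 0), radius 1/5


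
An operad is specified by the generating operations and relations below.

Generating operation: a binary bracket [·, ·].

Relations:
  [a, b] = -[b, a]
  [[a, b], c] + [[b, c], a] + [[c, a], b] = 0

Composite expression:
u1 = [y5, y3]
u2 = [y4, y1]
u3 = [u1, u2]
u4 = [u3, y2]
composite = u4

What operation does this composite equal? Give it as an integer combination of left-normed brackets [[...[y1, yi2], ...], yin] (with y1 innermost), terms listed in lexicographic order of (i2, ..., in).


-[[[[y1, y4], y3], y5], y2] + [[[[y1, y4], y5], y3], y2]

Skip Jacobi rewriting: expand, keep y1-initial words, read off terms.
Composite bracket: [[[y5, y3], [y4, y1]], y2]
Expanding via [a, b] = ab - ba: 16 signed words (2^4 = 16).
Coefficients come from the y1-initial words:
  word y1y4y3y5y2 has sign -1, contributing -[[[[y1, y4], y3], y5], y2]
  word y1y4y5y3y2 has sign +1, contributing +[[[[y1, y4], y5], y3], y2]


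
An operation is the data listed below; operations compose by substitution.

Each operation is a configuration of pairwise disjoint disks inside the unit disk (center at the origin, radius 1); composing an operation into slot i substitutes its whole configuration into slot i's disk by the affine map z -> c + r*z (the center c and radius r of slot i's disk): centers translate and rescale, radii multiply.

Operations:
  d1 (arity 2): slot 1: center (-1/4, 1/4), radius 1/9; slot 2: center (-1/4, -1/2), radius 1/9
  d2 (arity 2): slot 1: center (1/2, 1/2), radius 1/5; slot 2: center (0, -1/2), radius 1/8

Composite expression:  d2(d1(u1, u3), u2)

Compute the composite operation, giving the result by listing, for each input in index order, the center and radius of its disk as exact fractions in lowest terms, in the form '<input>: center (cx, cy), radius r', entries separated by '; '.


u1: center (9/20, 11/20), radius 1/45; u2: center (0, -1/2), radius 1/8; u3: center (9/20, 2/5), radius 1/45


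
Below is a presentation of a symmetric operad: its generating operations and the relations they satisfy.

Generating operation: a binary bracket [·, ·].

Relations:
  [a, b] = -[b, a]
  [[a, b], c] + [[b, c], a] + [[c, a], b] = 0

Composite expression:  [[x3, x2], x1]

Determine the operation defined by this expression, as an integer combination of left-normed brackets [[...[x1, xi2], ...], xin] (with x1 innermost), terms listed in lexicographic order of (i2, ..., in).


[[x1, x2], x3] - [[x1, x3], x2]


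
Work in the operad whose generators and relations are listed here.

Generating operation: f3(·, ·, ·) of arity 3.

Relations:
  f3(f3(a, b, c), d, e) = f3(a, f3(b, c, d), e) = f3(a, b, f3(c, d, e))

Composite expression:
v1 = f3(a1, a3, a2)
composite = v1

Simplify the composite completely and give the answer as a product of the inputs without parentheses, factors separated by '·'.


a1 · a3 · a2

Associativity of f3 dissolves the nesting; only the a-input order survives.
f3(a1, a3, a2) linearizes to a1 · a3 · a2


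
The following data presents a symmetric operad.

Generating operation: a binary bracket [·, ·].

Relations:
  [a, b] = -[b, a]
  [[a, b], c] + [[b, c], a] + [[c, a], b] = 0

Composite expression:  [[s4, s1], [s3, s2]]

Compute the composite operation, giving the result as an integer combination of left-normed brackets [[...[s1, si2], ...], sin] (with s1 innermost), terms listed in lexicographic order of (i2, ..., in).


[[[s1, s4], s2], s3] - [[[s1, s4], s3], s2]

Antisymmetry and Jacobi reduce to s1-anchored left-normed brackets.
Composite bracket: [[s4, s1], [s3, s2]]
Expanding via [a, b] = ab - ba: 8 signed words (2^3 = 8).
Coefficients come from the s1-initial words:
  word s1s4s2s3 has sign +1, contributing +[[[s1, s4], s2], s3]
  word s1s4s3s2 has sign -1, contributing -[[[s1, s4], s3], s2]


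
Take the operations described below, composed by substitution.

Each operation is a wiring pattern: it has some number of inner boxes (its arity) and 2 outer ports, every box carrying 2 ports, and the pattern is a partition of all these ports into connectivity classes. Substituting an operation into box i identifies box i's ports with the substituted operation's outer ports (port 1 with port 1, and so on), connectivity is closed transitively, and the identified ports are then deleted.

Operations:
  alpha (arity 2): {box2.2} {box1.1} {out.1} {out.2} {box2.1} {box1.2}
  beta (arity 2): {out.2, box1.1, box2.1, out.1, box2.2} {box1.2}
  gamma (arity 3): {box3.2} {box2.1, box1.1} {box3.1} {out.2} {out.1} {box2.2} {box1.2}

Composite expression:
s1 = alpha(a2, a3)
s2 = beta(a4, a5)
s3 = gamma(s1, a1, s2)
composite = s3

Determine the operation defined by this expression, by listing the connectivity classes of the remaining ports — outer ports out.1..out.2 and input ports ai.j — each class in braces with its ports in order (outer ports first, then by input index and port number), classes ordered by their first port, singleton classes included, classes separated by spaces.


{out.1} {out.2} {a1.1} {a1.2} {a2.1} {a2.2} {a3.1} {a3.2} {a4.1, a5.1, a5.2} {a4.2}


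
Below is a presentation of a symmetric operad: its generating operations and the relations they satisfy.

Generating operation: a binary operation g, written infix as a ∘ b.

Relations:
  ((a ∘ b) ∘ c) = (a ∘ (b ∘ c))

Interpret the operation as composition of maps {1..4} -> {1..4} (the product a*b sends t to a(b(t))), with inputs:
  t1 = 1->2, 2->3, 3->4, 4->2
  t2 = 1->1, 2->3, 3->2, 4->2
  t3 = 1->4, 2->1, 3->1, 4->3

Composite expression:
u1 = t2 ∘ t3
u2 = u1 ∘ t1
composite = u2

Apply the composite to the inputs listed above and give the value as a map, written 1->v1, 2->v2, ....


1->1, 2->1, 3->2, 4->1

(t2 ∘ t3) = 1->2, 2->1, 3->1, 4->2
((t2 ∘ t3) ∘ t1) = 1->1, 2->1, 3->2, 4->1


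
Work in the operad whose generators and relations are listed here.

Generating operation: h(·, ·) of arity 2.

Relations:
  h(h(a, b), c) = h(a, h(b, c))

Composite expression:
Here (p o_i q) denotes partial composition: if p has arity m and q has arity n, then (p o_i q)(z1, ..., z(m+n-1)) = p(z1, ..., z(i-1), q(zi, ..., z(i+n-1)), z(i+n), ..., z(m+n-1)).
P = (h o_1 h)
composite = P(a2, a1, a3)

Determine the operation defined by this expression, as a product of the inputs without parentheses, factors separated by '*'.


a2 * a1 * a3

Every regrouping of h is equal, so read the a-inputs in written order.
h(a2, a1) flattens to a2 * a1
h(h(a2, a1), a3) flattens to a2 * a1 * a3


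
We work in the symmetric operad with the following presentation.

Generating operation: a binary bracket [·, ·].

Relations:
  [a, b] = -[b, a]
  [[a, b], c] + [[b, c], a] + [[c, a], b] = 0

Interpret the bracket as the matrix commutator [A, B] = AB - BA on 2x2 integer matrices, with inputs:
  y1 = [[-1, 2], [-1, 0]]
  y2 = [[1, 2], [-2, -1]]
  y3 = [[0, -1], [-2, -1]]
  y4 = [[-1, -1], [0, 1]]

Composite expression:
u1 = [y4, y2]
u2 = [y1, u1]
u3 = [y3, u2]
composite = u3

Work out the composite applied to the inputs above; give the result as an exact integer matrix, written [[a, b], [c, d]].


[[-4, -26], [48, 4]]

[y4, y2] = [[2, -2], [-4, -2]]
[y1, [y4, y2]] = [[-10, -6], [-8, 10]]
[y3, [y1, [y4, y2]]] = [[-4, -26], [48, 4]]


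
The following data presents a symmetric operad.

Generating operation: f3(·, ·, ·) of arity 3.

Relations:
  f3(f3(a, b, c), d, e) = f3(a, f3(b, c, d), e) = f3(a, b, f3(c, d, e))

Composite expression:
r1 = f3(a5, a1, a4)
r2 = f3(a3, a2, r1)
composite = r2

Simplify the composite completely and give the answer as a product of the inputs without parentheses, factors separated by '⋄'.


a3 ⋄ a2 ⋄ a5 ⋄ a1 ⋄ a4

Key point: f3 is associative — brackets drop, the a-order remains.
f3(a5, a1, a4) linearizes to a5 ⋄ a1 ⋄ a4
f3(a3, a2, f3(a5, a1, a4)) linearizes to a3 ⋄ a2 ⋄ a5 ⋄ a1 ⋄ a4


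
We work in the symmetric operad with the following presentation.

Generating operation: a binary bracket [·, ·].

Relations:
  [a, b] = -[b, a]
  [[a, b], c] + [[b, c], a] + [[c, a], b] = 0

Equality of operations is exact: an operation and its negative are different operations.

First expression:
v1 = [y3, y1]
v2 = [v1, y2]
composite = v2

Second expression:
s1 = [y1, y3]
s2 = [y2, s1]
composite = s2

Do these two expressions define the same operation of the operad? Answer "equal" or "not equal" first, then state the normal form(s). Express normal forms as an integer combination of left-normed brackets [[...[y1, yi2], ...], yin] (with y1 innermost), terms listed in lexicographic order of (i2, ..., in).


equal; both compose to -[[y1, y3], y2]

Reducing the first expression gives -[[y1, y3], y2]
Reducing the second expression gives -[[y1, y3], y2]
Identical normal forms: equal.


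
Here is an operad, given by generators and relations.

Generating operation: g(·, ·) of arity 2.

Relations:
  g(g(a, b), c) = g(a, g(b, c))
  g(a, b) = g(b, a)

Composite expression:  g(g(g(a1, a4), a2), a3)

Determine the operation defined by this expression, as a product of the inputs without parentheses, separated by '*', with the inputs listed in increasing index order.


a1 * a2 * a3 * a4


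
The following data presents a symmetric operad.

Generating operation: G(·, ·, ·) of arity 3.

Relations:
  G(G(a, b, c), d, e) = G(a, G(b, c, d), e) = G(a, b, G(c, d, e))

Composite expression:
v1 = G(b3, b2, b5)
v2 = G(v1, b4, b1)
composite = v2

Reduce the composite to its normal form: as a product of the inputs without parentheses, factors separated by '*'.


b3 * b2 * b5 * b4 * b1

The G-tree's shape is irrelevant; the b-reading-order decides.
G(b3, b2, b5) reduces to b3 * b2 * b5
G(G(b3, b2, b5), b4, b1) reduces to b3 * b2 * b5 * b4 * b1


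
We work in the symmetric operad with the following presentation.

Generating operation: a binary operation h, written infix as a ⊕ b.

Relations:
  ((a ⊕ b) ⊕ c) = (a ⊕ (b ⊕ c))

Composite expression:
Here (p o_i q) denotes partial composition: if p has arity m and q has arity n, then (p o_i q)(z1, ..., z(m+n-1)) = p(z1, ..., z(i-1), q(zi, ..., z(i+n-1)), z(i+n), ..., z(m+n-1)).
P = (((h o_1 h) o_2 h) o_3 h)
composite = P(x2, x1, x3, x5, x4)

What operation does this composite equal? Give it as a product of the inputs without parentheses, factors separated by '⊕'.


All parenthesizations of h agree; list the x-inputs left to right.
(x3 ⊕ x5) linearizes to x3 ⊕ x5
(x1 ⊕ (x3 ⊕ x5)) linearizes to x1 ⊕ x3 ⊕ x5
(x2 ⊕ (x1 ⊕ (x3 ⊕ x5))) linearizes to x2 ⊕ x1 ⊕ x3 ⊕ x5
((x2 ⊕ (x1 ⊕ (x3 ⊕ x5))) ⊕ x4) linearizes to x2 ⊕ x1 ⊕ x3 ⊕ x5 ⊕ x4

x2 ⊕ x1 ⊕ x3 ⊕ x5 ⊕ x4


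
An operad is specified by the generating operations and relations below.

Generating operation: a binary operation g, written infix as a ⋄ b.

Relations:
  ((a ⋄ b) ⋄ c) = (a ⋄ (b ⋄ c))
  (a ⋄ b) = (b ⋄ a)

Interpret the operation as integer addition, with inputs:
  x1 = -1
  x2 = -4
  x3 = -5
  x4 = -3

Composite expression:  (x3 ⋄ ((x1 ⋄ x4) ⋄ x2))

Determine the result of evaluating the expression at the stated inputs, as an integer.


-13

(x1 ⋄ x4) = -4
((x1 ⋄ x4) ⋄ x2) = -8
(x3 ⋄ ((x1 ⋄ x4) ⋄ x2)) = -13


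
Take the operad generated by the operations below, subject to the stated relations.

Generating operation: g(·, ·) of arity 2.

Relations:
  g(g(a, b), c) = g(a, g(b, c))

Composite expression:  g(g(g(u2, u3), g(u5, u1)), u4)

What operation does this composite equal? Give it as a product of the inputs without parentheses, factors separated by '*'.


Under associativity of g, the answer is the u's in reading order.
g(u2, u3) unparenthesizes to u2 * u3
g(u5, u1) unparenthesizes to u5 * u1
g(g(u2, u3), g(u5, u1)) unparenthesizes to u2 * u3 * u5 * u1
g(g(g(u2, u3), g(u5, u1)), u4) unparenthesizes to u2 * u3 * u5 * u1 * u4

u2 * u3 * u5 * u1 * u4


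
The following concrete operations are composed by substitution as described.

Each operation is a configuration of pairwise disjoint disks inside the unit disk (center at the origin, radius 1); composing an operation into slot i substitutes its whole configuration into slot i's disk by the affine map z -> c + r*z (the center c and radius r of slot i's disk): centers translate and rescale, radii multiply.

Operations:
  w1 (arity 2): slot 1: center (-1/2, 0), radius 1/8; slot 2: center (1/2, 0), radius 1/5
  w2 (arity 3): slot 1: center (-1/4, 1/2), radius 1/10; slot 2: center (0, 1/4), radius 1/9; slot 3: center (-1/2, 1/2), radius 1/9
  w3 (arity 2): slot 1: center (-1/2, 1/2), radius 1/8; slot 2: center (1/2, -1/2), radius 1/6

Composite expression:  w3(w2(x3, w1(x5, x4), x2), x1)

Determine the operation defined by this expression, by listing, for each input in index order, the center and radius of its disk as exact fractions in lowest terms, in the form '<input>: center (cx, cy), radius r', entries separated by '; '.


x1: center (1/2, -1/2), radius 1/6; x2: center (-9/16, 9/16), radius 1/72; x3: center (-17/32, 9/16), radius 1/80; x4: center (-71/144, 17/32), radius 1/360; x5: center (-73/144, 17/32), radius 1/576

Each x-disk chains the slot maps above it in w3; radii multiply.
for x3, the 2-step affine chain lands on center (-17/32, 9/16), radius 1/80
for x5, the 3-step affine chain lands on center (-73/144, 17/32), radius 1/576
for x4, the 3-step affine chain lands on center (-71/144, 17/32), radius 1/360
for x2, the 2-step affine chain lands on center (-9/16, 9/16), radius 1/72
for x1, the 1-step affine chain lands on center (1/2, -1/2), radius 1/6


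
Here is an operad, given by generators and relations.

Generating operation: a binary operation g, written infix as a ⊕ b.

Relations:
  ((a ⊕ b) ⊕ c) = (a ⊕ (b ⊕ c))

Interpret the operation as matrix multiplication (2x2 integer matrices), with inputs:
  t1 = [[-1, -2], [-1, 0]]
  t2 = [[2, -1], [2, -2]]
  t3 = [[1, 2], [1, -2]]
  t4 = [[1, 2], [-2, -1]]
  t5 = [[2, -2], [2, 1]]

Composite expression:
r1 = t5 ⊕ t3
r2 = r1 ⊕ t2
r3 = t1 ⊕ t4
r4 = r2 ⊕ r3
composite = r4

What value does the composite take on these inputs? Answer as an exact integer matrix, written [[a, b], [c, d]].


[[64, 32], [37, 14]]

(t5 ⊕ t3) = [[0, 8], [3, 2]]
((t5 ⊕ t3) ⊕ t2) = [[16, -16], [10, -7]]
(t1 ⊕ t4) = [[3, 0], [-1, -2]]
(((t5 ⊕ t3) ⊕ t2) ⊕ (t1 ⊕ t4)) = [[64, 32], [37, 14]]


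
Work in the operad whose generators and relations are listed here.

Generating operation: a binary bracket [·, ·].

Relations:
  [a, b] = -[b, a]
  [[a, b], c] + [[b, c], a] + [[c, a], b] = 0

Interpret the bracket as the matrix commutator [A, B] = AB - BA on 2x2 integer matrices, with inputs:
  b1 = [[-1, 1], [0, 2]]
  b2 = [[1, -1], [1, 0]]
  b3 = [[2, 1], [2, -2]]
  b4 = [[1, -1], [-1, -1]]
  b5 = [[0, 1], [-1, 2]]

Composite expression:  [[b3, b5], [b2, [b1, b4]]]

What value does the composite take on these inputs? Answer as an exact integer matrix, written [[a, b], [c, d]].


[b3, b5] = [[-3, 6], [0, 3]]
[b1, b4] = [[-1, 1], [-3, 1]]
[b2, [b1, b4]] = [[2, -1], [1, -2]]
[[b3, b5], [b2, [b1, b4]]] = [[6, -18], [6, -6]]

[[6, -18], [6, -6]]


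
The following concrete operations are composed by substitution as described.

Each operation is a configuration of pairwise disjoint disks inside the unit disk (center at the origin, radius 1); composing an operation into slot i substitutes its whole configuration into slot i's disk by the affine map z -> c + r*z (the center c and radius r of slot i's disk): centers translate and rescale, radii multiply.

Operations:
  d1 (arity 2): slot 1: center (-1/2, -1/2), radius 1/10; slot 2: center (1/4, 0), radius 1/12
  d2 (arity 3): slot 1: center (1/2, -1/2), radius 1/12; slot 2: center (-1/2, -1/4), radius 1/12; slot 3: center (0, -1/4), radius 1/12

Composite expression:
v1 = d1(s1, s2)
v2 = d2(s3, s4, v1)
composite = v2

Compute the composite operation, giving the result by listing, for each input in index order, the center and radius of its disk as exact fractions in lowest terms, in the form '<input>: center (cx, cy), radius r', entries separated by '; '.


s1: center (-1/24, -7/24), radius 1/120; s2: center (1/48, -1/4), radius 1/144; s3: center (1/2, -1/2), radius 1/12; s4: center (-1/2, -1/4), radius 1/12

Nesting under d2 composes maps z -> c + r*z down each s-path.
for s3, the 1-step affine chain lands on center (1/2, -1/2), radius 1/12
for s4, the 1-step affine chain lands on center (-1/2, -1/4), radius 1/12
for s1, the 2-step affine chain lands on center (-1/24, -7/24), radius 1/120
for s2, the 2-step affine chain lands on center (1/48, -1/4), radius 1/144


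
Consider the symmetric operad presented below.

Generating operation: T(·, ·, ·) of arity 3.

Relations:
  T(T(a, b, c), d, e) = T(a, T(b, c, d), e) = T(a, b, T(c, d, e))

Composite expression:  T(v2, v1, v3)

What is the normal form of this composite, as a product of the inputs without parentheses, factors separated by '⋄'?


v2 ⋄ v1 ⋄ v3

Key point: T is associative — brackets drop, the v-order remains.
T(v2, v1, v3) collapses to v2 ⋄ v1 ⋄ v3


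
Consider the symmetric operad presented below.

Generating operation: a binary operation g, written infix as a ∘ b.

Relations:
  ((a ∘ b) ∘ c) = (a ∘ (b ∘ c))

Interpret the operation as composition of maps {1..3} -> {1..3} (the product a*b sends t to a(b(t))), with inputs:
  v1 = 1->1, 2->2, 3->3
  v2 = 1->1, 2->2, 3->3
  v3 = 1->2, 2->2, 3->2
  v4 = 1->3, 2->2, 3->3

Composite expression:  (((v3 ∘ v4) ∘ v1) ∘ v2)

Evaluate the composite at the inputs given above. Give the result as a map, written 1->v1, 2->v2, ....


(v3 ∘ v4) = 1->2, 2->2, 3->2
((v3 ∘ v4) ∘ v1) = 1->2, 2->2, 3->2
(((v3 ∘ v4) ∘ v1) ∘ v2) = 1->2, 2->2, 3->2

1->2, 2->2, 3->2


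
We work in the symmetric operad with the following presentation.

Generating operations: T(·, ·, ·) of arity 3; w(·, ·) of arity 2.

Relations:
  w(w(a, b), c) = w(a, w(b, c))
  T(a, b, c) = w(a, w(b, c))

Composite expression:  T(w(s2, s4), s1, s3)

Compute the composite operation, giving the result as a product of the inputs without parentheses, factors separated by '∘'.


Under associativity of T, the answer is the s's in reading order.
w(s2, s4) linearizes to s2 ∘ s4
T(w(s2, s4), s1, s3) linearizes to s2 ∘ s4 ∘ s1 ∘ s3

s2 ∘ s4 ∘ s1 ∘ s3


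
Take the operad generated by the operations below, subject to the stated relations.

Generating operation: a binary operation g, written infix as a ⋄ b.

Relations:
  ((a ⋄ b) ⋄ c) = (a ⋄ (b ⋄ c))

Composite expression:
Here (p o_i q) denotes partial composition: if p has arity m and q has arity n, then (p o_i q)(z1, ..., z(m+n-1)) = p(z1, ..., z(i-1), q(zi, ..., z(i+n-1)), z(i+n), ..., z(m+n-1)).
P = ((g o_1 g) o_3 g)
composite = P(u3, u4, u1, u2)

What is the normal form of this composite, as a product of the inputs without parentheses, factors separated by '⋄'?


u3 ⋄ u4 ⋄ u1 ⋄ u2

Key point: g is associative — brackets drop, the u-order remains.
(u3 ⋄ u4) reduces to u3 ⋄ u4
(u1 ⋄ u2) reduces to u1 ⋄ u2
((u3 ⋄ u4) ⋄ (u1 ⋄ u2)) reduces to u3 ⋄ u4 ⋄ u1 ⋄ u2


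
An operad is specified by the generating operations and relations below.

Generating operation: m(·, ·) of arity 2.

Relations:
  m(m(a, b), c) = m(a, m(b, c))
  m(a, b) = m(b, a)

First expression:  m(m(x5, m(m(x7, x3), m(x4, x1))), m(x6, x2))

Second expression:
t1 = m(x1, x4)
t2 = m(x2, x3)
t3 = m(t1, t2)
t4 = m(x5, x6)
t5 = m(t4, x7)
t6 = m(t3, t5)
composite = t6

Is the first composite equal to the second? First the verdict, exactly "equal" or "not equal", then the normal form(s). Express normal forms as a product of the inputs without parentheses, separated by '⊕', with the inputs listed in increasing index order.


equal; both compose to x1 ⊕ x2 ⊕ x3 ⊕ x4 ⊕ x5 ⊕ x6 ⊕ x7

In normal form, the first expression is x1 ⊕ x2 ⊕ x3 ⊕ x4 ⊕ x5 ⊕ x6 ⊕ x7
In normal form, the second expression is x1 ⊕ x2 ⊕ x3 ⊕ x4 ⊕ x5 ⊕ x6 ⊕ x7
Same normal form: equal.
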